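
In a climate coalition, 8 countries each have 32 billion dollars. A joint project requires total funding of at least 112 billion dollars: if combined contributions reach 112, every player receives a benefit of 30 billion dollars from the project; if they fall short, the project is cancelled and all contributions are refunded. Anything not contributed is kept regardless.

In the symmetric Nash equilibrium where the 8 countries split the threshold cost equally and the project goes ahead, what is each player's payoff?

Equal share of the threshold: 112/8 = 14.
At this profile no one gains by cutting their contribution: any cut drops the total below 112, the project is cancelled, contributions are refunded, and the deviator ends with 32, which is less than 32 − 14 + 30 = 48. Contributing more than 14 just wastes the excess. So contributing exactly 14 is a best response.
Each player's payoff: 32 − 14 + 30 = 48.

48 billion dollars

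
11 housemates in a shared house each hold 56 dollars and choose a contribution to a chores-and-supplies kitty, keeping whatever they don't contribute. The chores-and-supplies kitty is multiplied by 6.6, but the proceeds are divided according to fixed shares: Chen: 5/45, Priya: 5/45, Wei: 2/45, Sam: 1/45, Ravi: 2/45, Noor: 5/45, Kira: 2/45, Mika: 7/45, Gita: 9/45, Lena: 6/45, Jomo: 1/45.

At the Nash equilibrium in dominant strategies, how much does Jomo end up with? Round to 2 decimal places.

72.43 dollars

For player j, contributing a unit is worthwhile iff 6.6 × (j's share) ≥ 1, i.e. iff j's share is at least 0.1515.
Mika and Gita clear that bar, contributing 56 each; the remaining 9 contribute 0. Total contributed: 112.
Jomo keeps 56 and receives 6.6 × 112 × 1/45 = 16.43 from the chores-and-supplies kitty, for a payoff of 72.43.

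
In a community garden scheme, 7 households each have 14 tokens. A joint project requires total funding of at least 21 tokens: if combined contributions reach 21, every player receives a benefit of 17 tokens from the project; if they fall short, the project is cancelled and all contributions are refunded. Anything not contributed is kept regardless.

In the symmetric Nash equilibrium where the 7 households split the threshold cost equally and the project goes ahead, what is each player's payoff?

28 tokens

Equal share of the threshold: 21/7 = 3.
At this profile no one gains by cutting their contribution: any cut drops the total below 21, the project is cancelled, contributions are refunded, and the deviator ends with 14, which is less than 14 − 3 + 17 = 28. Contributing more than 3 just wastes the excess. So contributing exactly 3 is a best response.
Each player's payoff: 14 − 3 + 17 = 28.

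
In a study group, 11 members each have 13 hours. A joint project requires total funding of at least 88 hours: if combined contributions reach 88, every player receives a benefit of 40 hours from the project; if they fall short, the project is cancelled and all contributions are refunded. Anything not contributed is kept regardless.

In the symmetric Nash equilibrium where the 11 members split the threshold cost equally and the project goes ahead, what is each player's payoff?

Equal share of the threshold: 88/11 = 8.
At this profile no one gains by cutting their contribution: any cut drops the total below 88, the project is cancelled, contributions are refunded, and the deviator ends with 13, which is less than 13 − 8 + 40 = 45. Contributing more than 8 just wastes the excess. So contributing exactly 8 is a best response.
Each player's payoff: 13 − 8 + 40 = 45.

45 hours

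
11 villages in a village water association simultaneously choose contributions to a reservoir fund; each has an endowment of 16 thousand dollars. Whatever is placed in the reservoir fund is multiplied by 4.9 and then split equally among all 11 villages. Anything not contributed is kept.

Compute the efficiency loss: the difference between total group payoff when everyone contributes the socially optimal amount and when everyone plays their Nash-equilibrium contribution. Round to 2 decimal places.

Each contributed unit returns 4.9/11 = 0.4455 to its contributor — below 1 — so contributing 0 is dominant for every player. At the Nash equilibrium everyone keeps their 16, and the group total is 11 × 16 = 176.
Each contributed unit returns 4.900 to the group as a whole (0.4455 to each of 11 players), which exceeds 1, so the social optimum is full contribution: group total = 4.900 × 176 = 862.40.
Efficiency loss = 862.40 − 176 = 686.40.

686.40 thousand dollars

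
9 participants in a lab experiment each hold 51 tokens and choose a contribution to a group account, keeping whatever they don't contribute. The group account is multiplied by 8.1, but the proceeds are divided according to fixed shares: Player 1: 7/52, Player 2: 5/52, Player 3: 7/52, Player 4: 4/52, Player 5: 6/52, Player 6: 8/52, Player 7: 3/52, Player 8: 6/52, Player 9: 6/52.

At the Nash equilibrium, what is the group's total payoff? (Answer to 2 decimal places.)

Each unit j contributes comes back to j as 8.1 × (j's share), so j prefers to contribute only if that share exceeds 1/8.1 = 0.1235; otherwise keeping the unit dominates.
Player 1, Player 3 and Player 6 clear that bar, contributing 51 each; the remaining 6 contribute 0. Total contributed: 153.
The group account pays out 8.1 × 153 = 1239.30 in total (split across the unequal shares, but the aggregate is all that matters for the group sum).
The 6 free-riders keep 51 each, adding 306. Group total = 306 + 1239.30 = 1545.30.

1545.30 tokens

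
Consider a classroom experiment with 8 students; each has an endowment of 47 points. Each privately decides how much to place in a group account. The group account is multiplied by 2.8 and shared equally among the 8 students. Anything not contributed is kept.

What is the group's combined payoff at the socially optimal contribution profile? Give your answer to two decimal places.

1052.80 points

Each contributed unit returns 2.800 to the group as a whole (0.3500 to each of 8 players), which exceeds 1, so the social optimum is full contribution: group total = 2.800 × 376 = 1052.80.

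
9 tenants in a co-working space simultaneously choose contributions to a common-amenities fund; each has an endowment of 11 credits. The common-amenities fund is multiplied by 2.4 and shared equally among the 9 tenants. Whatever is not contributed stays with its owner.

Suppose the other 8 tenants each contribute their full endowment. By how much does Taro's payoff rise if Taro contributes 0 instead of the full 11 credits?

Switching from a contribution of 11 to 0 lets Taro keep an extra 11 credits, but lowers the common-amenities fund by 11, which costs Taro their own share of that drop: 2.4/9 × 11 = 2.93.
Net gain = 11 − 2.93 = 8.07. The private return per contributed unit (0.2667) is below 1, so free-riding is indeed the best response regardless of what the others do.

8.07 credits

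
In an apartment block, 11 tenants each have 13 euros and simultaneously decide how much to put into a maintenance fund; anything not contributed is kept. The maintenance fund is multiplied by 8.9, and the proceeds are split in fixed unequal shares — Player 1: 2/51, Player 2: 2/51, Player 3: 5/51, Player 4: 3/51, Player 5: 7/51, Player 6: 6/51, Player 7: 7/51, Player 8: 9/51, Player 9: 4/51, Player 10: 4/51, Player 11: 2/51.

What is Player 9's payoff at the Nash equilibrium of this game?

Each unit j contributes comes back to j as 8.9 × (j's share), so j prefers to contribute only if that share exceeds 1/8.9 = 0.1124; otherwise keeping the unit dominates.
Player 5, Player 6, Player 7 and Player 8 are above the threshold, contributing 13 each; the remaining 7 contribute 0. Total contributed: 52.
Player 9 keeps 13 and receives 8.9 × 52 × 4/51 = 36.30 from the maintenance fund, for a payoff of 49.30.

49.30 euros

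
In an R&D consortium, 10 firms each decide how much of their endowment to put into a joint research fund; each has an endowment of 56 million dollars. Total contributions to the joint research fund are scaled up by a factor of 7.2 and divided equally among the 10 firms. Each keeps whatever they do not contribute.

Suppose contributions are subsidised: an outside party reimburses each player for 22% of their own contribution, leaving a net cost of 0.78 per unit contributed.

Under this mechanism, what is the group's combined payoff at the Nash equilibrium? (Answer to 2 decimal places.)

The effective private return is (7.2/10) / 0.78 = 0.9231, which is still under 1, so the mechanism doesn't change anyone's dominant strategy: zero contribution.
Everyone keeps their endowment and the group total is 10 × 56 = 560.

560.00 million dollars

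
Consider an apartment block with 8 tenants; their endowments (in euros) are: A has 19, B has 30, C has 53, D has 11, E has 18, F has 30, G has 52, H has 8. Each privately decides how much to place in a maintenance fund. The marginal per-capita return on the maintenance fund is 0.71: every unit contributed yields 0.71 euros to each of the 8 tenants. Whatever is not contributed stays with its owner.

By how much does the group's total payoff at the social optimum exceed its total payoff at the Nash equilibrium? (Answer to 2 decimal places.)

The private return per contributed unit is 0.71 < 1 for everyone, so the Nash equilibrium is zero contribution and the group total is Σ E_j = 19 + 30 + 53 + 11 + 18 + 30 + 52 + 8 = 221.
Each contributed unit returns 5.680 to the group, so the social optimum is full contribution by everyone: group total = 5.680 × 221 = 1255.28.
Efficiency loss = (5.680 − 1) × 221 = 1034.28.

1034.28 euros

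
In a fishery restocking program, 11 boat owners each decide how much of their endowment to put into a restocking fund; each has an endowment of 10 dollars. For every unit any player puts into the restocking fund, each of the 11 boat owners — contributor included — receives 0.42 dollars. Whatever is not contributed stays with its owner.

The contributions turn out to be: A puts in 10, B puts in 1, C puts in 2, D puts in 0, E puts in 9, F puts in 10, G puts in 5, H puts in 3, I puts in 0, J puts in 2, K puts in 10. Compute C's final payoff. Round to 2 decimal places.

Total contributed: 10 + 1 + 2 + 0 + 9 + 10 + 5 + 3 + 0 + 2 + 10 = 52.
Each receives 0.42 × 52 = 21.84 from the restocking fund.
C keeps 10 − 2 = 8, so C's payoff is 8 + 21.84 = 29.84.

29.84 dollars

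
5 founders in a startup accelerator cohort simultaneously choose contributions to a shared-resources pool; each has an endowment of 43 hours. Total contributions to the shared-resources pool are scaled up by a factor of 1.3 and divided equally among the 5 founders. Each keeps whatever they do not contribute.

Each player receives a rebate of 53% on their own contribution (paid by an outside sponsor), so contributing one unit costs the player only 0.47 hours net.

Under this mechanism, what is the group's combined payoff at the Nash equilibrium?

Even with the mechanism, each unit contributed returns only (1.3/5) / 0.47 = 0.5532 per unit of net cost, so contributing nothing is still dominant.
Everyone keeps their endowment and the group total is 5 × 43 = 215.

215.00 hours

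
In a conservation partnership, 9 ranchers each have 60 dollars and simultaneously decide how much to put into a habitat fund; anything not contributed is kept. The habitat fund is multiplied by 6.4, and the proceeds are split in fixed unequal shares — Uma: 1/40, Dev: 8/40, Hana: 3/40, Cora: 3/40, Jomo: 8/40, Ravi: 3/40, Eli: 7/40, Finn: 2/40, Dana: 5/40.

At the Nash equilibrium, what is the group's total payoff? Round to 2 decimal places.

Player j's private return per contributed unit is 6.4 × (j's share). Contributing is weakly dominant for j when that share is at least 1/6.4 = 0.1563, and contributing 0 is dominant otherwise.
The shares above 0.1563 belong to Dev, Jomo and Eli, contributing 60 each; the remaining 6 contribute 0. Total contributed: 180.
The habitat fund pays out 6.4 × 180 = 1152.00 in total (split across the unequal shares, but the aggregate is all that matters for the group sum).
The 6 free-riders keep 60 each, adding 360. Group total = 360 + 1152.00 = 1512.00.

1512.00 dollars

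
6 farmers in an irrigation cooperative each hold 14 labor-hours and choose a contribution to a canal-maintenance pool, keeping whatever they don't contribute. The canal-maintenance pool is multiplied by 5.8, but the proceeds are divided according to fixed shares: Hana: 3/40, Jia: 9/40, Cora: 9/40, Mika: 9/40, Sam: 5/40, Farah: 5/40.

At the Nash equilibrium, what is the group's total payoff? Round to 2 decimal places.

Each unit j contributes comes back to j as 5.8 × (j's share), so j prefers to contribute only if that share exceeds 1/5.8 = 0.1724; otherwise keeping the unit dominates.
Jia, Cora and Mika are above the threshold, contributing 14 each; the remaining 3 contribute 0. Total contributed: 42.
The canal-maintenance pool pays out 5.8 × 42 = 243.60 in total (split across the unequal shares, but the aggregate is all that matters for the group sum).
The 3 free-riders keep 14 each, adding 42. Group total = 42 + 243.60 = 285.60.

285.60 labor-hours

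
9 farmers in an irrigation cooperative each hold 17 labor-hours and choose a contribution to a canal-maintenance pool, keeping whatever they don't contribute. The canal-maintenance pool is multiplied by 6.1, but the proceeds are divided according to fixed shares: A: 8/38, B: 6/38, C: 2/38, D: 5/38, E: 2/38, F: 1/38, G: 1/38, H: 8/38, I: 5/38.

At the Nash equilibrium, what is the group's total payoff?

Each unit j contributes comes back to j as 6.1 × (j's share), so j prefers to contribute only if that share exceeds 1/6.1 = 0.1639; otherwise keeping the unit dominates.
The shares above 0.1639 belong to A and H, contributing 17 each; the remaining 7 contribute 0. Total contributed: 34.
The canal-maintenance pool pays out 6.1 × 34 = 207.40 in total (split across the unequal shares, but the aggregate is all that matters for the group sum).
The 7 free-riders keep 17 each, adding 119. Group total = 119 + 207.40 = 326.40.

326.40 labor-hours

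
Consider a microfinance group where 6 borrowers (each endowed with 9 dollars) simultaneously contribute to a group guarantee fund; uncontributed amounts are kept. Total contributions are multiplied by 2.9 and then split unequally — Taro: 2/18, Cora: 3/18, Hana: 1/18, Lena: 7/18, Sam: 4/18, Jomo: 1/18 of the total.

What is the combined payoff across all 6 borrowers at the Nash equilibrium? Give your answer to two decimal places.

For player j, contributing a unit is worthwhile iff 2.9 × (j's share) ≥ 1, i.e. iff j's share is at least 0.3448.
Lena alone (share 7/18) is above the threshold, contributing 9; the remaining 5 contribute 0. Total contributed: 9.
The group guarantee fund pays out 2.9 × 9 = 26.10 in total (split across the unequal shares, but the aggregate is all that matters for the group sum).
The 5 free-riders keep 9 each, adding 45. Group total = 45 + 26.10 = 71.10.

71.10 dollars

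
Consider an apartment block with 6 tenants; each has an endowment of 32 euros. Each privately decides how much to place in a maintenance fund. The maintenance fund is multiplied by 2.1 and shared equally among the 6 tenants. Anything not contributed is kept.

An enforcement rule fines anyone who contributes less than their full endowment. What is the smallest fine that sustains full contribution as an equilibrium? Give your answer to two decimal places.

Given the others contribute fully, the best deviation is to contribute 0 (any partial contribution still incurs the fine and gives up units whose private return 0.3500 is below 1).
Deviating from 32 to 0 saves 32 euros but forfeits the deviator's share of the drop in the maintenance fund: 2.1/6 × 32 = 11.20.
So the deviation gain is 32 − 11.20 = 20.80, and the fine must be at least 20.80 euros to wipe it out.

20.80 euros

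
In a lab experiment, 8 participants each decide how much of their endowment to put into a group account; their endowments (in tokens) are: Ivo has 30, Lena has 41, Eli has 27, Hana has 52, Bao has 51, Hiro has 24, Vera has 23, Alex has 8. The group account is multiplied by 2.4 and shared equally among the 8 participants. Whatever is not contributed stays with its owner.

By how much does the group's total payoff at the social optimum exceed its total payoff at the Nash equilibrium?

358.40 tokens

The private return per contributed unit is 2.4/8 = 0.3000 < 1 for every player regardless of endowment, so the Nash equilibrium is zero contribution and the group total is Σ E_j = 30 + 41 + 27 + 52 + 51 + 24 + 23 + 8 = 256.
Each contributed unit returns 2.400 to the group, so the social optimum is full contribution by everyone: group total = 2.400 × 256 = 614.40.
Efficiency loss = (2.400 − 1) × 256 = 358.40.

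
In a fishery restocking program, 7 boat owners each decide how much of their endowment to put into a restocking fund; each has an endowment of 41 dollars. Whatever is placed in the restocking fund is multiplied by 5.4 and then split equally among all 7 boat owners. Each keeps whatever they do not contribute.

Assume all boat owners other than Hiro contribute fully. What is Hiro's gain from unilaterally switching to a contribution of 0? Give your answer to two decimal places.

9.37 dollars

Switching from a contribution of 41 to 0 lets Hiro keep an extra 41 dollars, but lowers the restocking fund by 41, which costs Hiro their own share of that drop: 5.4/7 × 41 = 31.63.
Net gain = 41 − 31.63 = 9.37. The private return per contributed unit (0.7714) is below 1, so free-riding is indeed the best response regardless of what the others do.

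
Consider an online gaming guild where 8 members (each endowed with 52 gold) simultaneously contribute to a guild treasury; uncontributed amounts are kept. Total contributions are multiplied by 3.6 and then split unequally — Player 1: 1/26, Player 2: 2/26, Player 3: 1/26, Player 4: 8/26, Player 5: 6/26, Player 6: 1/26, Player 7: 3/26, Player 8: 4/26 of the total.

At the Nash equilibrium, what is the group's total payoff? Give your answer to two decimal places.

551.20 gold

For player j, contributing a unit is worthwhile iff 3.6 × (j's share) ≥ 1, i.e. iff j's share is at least 0.2778.
Player 4 alone (share 8/26) is above the threshold, contributing 52; the remaining 7 contribute 0. Total contributed: 52.
The guild treasury pays out 3.6 × 52 = 187.20 in total (split across the unequal shares, but the aggregate is all that matters for the group sum).
The 7 free-riders keep 52 each, adding 364. Group total = 364 + 187.20 = 551.20.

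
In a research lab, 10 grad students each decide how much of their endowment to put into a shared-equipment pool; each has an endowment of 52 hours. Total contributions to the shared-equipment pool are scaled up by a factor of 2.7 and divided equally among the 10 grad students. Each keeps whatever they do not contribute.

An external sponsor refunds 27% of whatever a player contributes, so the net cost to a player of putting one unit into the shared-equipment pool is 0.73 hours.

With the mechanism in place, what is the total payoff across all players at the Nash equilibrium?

520.00 hours

The effective private return is (2.7/10) / 0.73 = 0.3699, which is still under 1, so the mechanism doesn't change anyone's dominant strategy: zero contribution.
At the Nash equilibrium no one contributes; group total payoff = 10 × 52 = 520.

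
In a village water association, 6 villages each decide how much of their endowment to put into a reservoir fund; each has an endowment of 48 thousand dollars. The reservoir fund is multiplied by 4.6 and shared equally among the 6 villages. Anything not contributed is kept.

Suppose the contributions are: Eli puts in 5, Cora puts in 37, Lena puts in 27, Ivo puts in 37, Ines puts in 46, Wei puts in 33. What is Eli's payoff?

Total contributed: 5 + 37 + 27 + 37 + 46 + 33 = 185.
Each receives 4.6 × 185 / 6 = 141.83 from the reservoir fund.
Eli keeps 48 − 5 = 43, so Eli's payoff is 43 + 141.83 = 184.83.

184.83 thousand dollars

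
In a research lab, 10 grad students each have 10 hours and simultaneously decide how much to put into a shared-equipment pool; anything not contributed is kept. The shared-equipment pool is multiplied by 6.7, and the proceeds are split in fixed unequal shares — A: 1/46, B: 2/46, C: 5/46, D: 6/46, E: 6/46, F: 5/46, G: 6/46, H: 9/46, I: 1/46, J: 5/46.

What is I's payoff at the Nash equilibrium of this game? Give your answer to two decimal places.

11.46 hours

Player j's private return per contributed unit is 6.7 × (j's share). Contributing is weakly dominant for j when that share is at least 1/6.7 = 0.1493, and contributing 0 is dominant otherwise.
Only H (9/46) clears that bar, contributing 10; the remaining 9 contribute 0. Total contributed: 10.
I keeps 10 and receives 6.7 × 10 × 1/46 = 1.46 from the shared-equipment pool, for a payoff of 11.46.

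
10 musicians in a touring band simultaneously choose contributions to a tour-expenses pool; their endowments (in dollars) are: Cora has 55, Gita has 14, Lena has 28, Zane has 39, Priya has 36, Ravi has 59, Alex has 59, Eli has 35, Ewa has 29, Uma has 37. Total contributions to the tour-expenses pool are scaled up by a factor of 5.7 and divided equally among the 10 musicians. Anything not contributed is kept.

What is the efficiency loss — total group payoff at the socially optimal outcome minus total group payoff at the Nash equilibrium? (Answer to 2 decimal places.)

The private return per contributed unit is 5.7/10 = 0.5700 < 1 for every player regardless of endowment, so the Nash equilibrium is zero contribution and the group total is Σ E_j = 55 + 14 + 28 + 39 + 36 + 59 + 59 + 35 + 29 + 37 = 391.
Each contributed unit returns 5.700 to the group, so the social optimum is full contribution by everyone: group total = 5.700 × 391 = 2228.70.
Efficiency loss = (5.700 − 1) × 391 = 1837.70.

1837.70 dollars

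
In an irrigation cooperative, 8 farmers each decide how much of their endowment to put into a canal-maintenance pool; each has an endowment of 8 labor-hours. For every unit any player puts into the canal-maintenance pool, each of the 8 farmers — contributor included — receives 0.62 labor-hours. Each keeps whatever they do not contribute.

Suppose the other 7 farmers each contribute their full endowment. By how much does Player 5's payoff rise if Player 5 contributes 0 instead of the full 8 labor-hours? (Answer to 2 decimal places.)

Switching from a contribution of 8 to 0 lets Player 5 keep an extra 8 labor-hours, but lowers the canal-maintenance pool by 8, which costs Player 5 their own share of that drop: 0.62 × 8 = 4.96.
Net gain = 8 − 4.96 = 3.04. The private return per contributed unit (0.62) is below 1, so free-riding is indeed the best response regardless of what the others do.

3.04 labor-hours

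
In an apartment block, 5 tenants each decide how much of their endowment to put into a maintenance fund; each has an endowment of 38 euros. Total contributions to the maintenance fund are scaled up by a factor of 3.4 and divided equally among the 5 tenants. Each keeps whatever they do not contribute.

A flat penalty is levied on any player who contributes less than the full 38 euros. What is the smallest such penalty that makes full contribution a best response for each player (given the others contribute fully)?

Given the others contribute fully, the best deviation is to contribute 0 (any partial contribution still incurs the fine and gives up units whose private return 0.6800 is below 1).
Deviating from 38 to 0 saves 38 euros but forfeits the deviator's share of the drop in the maintenance fund: 3.4/5 × 38 = 25.84.
So the deviation gain is 38 − 25.84 = 12.16, and the fine must be at least 12.16 euros to wipe it out.

12.16 euros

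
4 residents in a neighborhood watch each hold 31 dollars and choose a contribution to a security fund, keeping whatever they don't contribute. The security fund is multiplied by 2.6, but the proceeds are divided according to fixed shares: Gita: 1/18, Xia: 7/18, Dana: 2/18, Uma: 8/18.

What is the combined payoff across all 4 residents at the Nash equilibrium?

223.20 dollars

Player j's private return per contributed unit is 2.6 × (j's share). Contributing is weakly dominant for j when that share is at least 1/2.6 = 0.3846, and contributing 0 is dominant otherwise.
Xia and Uma clear that bar, contributing 31 each; the remaining 2 contribute 0. Total contributed: 62.
The security fund pays out 2.6 × 62 = 161.20 in total (split across the unequal shares, but the aggregate is all that matters for the group sum).
The 2 free-riders keep 31 each, adding 62. Group total = 62 + 161.20 = 223.20.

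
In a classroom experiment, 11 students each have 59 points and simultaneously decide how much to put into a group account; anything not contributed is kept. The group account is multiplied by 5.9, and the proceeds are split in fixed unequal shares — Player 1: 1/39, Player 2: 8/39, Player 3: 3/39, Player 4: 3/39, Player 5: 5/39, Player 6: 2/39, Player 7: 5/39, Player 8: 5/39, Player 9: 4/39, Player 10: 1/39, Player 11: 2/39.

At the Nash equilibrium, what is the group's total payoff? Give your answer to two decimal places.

938.10 points

A player with share s gets back 5.9·s per unit contributed, so full contribution is dominant for anyone with s > 1/5.9 = 0.1695 and zero contribution is dominant for anyone below.
The only share above 0.1695 is Player 2's 8/39, contributing 59; the remaining 10 contribute 0. Total contributed: 59.
The group account pays out 5.9 × 59 = 348.10 in total (split across the unequal shares, but the aggregate is all that matters for the group sum).
The 10 free-riders keep 59 each, adding 590. Group total = 590 + 348.10 = 938.10.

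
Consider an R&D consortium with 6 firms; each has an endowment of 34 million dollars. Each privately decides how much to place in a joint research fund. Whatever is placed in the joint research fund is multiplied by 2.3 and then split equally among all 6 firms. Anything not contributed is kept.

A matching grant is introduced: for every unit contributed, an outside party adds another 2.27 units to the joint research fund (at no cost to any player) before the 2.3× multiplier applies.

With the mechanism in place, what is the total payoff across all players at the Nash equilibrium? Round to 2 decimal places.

Under the mechanism each unit contributed yields 2.3 × 3.27 / 6 = 1.2535 back to its contributor per unit of net cost, which exceeds 1, making full contribution the dominant choice for everyone.
So the Nash equilibrium is full contribution by all 6; the group earns 2.3 × 3.27 × 204 = 1534.28.

1534.28 million dollars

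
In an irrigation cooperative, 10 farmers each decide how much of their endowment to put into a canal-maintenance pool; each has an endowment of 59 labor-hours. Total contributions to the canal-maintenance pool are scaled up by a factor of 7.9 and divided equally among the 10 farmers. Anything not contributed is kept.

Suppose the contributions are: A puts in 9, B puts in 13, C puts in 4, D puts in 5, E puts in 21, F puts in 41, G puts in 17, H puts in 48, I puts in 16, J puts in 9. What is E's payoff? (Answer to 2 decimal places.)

Total contributed: 9 + 13 + 4 + 5 + 21 + 41 + 17 + 48 + 16 + 9 = 183.
Each receives 7.9 × 183 / 10 = 144.57 from the canal-maintenance pool.
E keeps 59 − 21 = 38, so E's payoff is 38 + 144.57 = 182.57.

182.57 labor-hours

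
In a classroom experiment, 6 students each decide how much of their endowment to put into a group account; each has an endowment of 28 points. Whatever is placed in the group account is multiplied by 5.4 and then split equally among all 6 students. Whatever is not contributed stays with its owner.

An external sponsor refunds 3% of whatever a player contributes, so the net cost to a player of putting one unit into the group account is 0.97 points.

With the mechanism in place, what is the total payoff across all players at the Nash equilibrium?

168.00 points

The effective private return is (5.4/6) / 0.97 = 0.9278, which is still under 1, so the mechanism doesn't change anyone's dominant strategy: zero contribution.
At the Nash equilibrium no one contributes; group total payoff = 6 × 28 = 168.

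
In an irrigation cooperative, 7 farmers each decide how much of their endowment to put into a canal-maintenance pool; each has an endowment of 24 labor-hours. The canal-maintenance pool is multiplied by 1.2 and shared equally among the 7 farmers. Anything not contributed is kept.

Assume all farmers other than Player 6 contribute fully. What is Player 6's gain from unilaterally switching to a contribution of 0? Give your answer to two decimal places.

19.89 labor-hours

Switching from a contribution of 24 to 0 lets Player 6 keep an extra 24 labor-hours, but lowers the canal-maintenance pool by 24, which costs Player 6 their own share of that drop: 1.2/7 × 24 = 4.11.
Net gain = 24 − 4.11 = 19.89. The private return per contributed unit (0.1714) is below 1, so free-riding is indeed the best response regardless of what the others do.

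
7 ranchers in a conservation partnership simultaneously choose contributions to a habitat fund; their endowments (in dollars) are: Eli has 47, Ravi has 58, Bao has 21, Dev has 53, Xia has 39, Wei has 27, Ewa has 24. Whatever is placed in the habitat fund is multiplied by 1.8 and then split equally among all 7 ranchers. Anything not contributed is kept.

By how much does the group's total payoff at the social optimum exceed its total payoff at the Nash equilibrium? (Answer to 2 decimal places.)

215.20 dollars

The private return per contributed unit is 1.8/7 = 0.2571 < 1 for every player regardless of endowment, so the Nash equilibrium is zero contribution and the group total is Σ E_j = 47 + 58 + 21 + 53 + 39 + 27 + 24 = 269.
Each contributed unit returns 1.800 to the group, so the social optimum is full contribution by everyone: group total = 1.800 × 269 = 484.20.
Efficiency loss = (1.800 − 1) × 269 = 215.20.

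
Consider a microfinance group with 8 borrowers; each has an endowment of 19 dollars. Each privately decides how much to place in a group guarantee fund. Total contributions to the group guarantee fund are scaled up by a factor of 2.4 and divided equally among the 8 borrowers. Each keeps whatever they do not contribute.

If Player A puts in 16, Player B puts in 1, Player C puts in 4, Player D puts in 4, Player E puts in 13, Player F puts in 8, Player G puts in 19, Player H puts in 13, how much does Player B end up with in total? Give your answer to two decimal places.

Total contributed: 16 + 1 + 4 + 4 + 13 + 8 + 19 + 13 = 78.
Each receives 2.4 × 78 / 8 = 23.40 from the group guarantee fund.
Player B keeps 19 − 1 = 18, so Player B's payoff is 18 + 23.40 = 41.40.

41.40 dollars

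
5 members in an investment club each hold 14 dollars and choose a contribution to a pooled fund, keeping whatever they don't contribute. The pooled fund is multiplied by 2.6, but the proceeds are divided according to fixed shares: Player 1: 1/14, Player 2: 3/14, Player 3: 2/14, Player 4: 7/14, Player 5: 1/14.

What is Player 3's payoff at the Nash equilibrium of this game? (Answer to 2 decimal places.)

19.20 dollars

A player with share s gets back 2.6·s per unit contributed, so full contribution is dominant for anyone with s > 1/2.6 = 0.3846 and zero contribution is dominant for anyone below.
Player 4 alone (share 7/14) is above the threshold, contributing 14; the remaining 4 contribute 0. Total contributed: 14.
Player 3 keeps 14 and receives 2.6 × 14 × 2/14 = 5.20 from the pooled fund, for a payoff of 19.20.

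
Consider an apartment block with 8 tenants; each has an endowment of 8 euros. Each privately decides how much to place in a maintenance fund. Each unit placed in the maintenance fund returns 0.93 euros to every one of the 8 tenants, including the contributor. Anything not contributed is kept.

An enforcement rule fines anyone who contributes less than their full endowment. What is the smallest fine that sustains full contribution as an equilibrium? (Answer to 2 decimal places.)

0.56 euros

Given the others contribute fully, the best deviation is to contribute 0 (any partial contribution still incurs the fine and gives up units whose private return 0.93 is below 1).
Deviating from 8 to 0 saves 8 euros but forfeits the deviator's share of the drop in the maintenance fund: 0.93 × 8 = 7.44.
So the deviation gain is 8 − 7.44 = 0.56, and the fine must be at least 0.56 euros to wipe it out.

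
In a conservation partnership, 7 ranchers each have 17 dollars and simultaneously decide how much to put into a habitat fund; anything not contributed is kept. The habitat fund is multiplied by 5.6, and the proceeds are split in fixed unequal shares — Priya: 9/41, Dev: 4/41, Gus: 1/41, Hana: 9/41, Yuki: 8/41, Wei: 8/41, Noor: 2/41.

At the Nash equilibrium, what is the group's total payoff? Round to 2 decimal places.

Each unit j contributes comes back to j as 5.6 × (j's share), so j prefers to contribute only if that share exceeds 1/5.6 = 0.1786; otherwise keeping the unit dominates.
Priya, Hana, Yuki and Wei are above the threshold, contributing 17 each; the remaining 3 contribute 0. Total contributed: 68.
The habitat fund pays out 5.6 × 68 = 380.80 in total (split across the unequal shares, but the aggregate is all that matters for the group sum).
The 3 free-riders keep 17 each, adding 51. Group total = 51 + 380.80 = 431.80.

431.80 dollars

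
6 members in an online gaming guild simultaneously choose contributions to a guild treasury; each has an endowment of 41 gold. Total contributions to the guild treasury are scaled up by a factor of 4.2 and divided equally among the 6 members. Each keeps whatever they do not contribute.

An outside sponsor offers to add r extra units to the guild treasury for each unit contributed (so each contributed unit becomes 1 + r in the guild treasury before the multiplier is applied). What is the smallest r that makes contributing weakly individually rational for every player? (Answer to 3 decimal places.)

0.429

With matching at rate r, one contributed unit becomes (1 + r) in the guild treasury and returns 4.2 × (1 + r) / 6 to the contributor.
Setting this equal to 1: 1 + r = 6/4.2 = 1.4286.
So the minimum matching rate is r = 1.4286 − 1 = 0.429.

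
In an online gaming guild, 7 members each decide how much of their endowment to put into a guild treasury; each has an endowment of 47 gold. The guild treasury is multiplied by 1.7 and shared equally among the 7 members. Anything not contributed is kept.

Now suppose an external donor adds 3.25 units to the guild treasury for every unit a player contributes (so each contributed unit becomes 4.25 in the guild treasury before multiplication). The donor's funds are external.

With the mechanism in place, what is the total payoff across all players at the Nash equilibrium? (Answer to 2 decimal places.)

2377.03 gold

With the mechanism, a contributed unit returns 1.7 × 4.25 / 7 = 1.0321 per unit of net cost to the contributor — now above 1 — so contributing fully is weakly dominant for every player.
At the Nash equilibrium everyone contributes 47. Group total payoff = 1.7 × 4.25 × 329 = 2377.03.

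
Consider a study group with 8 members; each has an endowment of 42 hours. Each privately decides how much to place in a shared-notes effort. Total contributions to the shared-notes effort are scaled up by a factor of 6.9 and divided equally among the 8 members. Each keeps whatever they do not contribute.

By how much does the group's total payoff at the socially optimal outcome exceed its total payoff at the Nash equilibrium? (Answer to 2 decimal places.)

1982.40 hours

Each contributed unit returns 6.9/8 = 0.8625 to its contributor — below 1 — so contributing 0 is dominant for every player. At the Nash equilibrium everyone keeps their 42, and the group total is 8 × 42 = 336.
Each contributed unit returns 6.900 to the group as a whole (0.8625 to each of 8 players), which exceeds 1, so the social optimum is full contribution: group total = 6.900 × 336 = 2318.40.
Efficiency loss = 2318.40 − 336 = 1982.40.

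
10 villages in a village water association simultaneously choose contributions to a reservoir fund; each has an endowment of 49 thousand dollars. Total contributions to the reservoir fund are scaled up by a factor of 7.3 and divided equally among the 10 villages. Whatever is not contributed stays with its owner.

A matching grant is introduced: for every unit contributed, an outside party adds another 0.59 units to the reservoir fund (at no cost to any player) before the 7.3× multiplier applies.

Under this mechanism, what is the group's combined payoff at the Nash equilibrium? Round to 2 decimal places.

The effective private return per unit is now 7.3 × 1.59 / 10 = 1.1607 > 1, so every player's dominant strategy flips to full contribution.
So the Nash equilibrium is full contribution by all 10; the group earns 7.3 × 1.59 × 490 = 5687.43.

5687.43 thousand dollars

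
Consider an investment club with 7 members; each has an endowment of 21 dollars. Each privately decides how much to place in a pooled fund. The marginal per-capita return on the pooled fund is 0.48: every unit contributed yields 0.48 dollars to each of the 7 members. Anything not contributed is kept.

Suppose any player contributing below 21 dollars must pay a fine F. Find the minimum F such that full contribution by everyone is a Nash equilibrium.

Given the others contribute fully, the best deviation is to contribute 0 (any partial contribution still incurs the fine and gives up units whose private return 0.48 is below 1).
Deviating from 21 to 0 saves 21 dollars but forfeits the deviator's share of the drop in the pooled fund: 0.48 × 21 = 10.08.
So the deviation gain is 21 − 10.08 = 10.92, and the fine must be at least 10.92 dollars to wipe it out.

10.92 dollars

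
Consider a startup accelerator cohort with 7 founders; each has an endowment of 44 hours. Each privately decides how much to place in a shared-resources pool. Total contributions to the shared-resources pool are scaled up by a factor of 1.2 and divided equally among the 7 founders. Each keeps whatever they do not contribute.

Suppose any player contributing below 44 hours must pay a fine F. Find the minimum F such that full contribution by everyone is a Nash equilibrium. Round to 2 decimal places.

Given the others contribute fully, the best deviation is to contribute 0 (any partial contribution still incurs the fine and gives up units whose private return 0.1714 is below 1).
Deviating from 44 to 0 saves 44 hours but forfeits the deviator's share of the drop in the shared-resources pool: 1.2/7 × 44 = 7.54.
So the deviation gain is 44 − 7.54 = 36.46, and the fine must be at least 36.46 hours to wipe it out.

36.46 hours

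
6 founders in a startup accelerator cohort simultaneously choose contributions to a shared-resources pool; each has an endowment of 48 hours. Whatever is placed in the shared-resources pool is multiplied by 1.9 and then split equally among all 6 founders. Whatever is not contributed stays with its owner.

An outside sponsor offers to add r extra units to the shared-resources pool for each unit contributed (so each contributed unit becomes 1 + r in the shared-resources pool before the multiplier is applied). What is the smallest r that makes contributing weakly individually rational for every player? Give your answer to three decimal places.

2.158

With matching at rate r, one contributed unit becomes (1 + r) in the shared-resources pool and returns 1.9 × (1 + r) / 6 to the contributor.
Setting this equal to 1: 1 + r = 6/1.9 = 3.1579.
So the minimum matching rate is r = 3.1579 − 1 = 2.158.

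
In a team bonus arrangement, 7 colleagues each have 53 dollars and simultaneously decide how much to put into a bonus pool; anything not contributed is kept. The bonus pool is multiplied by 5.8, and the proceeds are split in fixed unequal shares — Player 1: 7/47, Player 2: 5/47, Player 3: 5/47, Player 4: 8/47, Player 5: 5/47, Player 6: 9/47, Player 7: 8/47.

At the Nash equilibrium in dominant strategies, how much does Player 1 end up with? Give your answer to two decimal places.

Player j's private return per contributed unit is 5.8 × (j's share). Contributing is weakly dominant for j when that share is at least 1/5.8 = 0.1724, and contributing 0 is dominant otherwise.
Only Player 6 (9/47) clears that bar, contributing 53; the remaining 6 contribute 0. Total contributed: 53.
Player 1 keeps 53 and receives 5.8 × 53 × 7/47 = 45.78 from the bonus pool, for a payoff of 98.78.

98.78 dollars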